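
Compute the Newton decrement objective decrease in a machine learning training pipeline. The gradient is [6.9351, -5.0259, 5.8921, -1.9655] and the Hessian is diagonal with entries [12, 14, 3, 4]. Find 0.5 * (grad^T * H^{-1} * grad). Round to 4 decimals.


Step 1: H is diagonal, so H^(-1) * g = [0.5779, -0.359, 1.964, -0.4914].
Step 2: g^T H^(-1) g = sum_i g_i^2 / H_ii
  = (6.9351)^2/12 + (-5.0259)^2/14 + (5.8921)^2/3 + (-1.9655)^2/4
  = 4.008 + 1.8043 + 11.5723 + 0.9658 = 18.3503
Step 3: Objective decrease = 0.5 * g^T H^(-1) g = 9.1752


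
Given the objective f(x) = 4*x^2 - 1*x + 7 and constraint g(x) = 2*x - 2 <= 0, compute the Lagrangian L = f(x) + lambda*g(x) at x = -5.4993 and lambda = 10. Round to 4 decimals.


Step 1: Evaluate f(x).
f(-5.4993) = 4*(-5.4993)^2 - 1*(-5.4993) + 7 = 133.4685
Step 2: Evaluate g(x).
g(-5.4993) = 2*-5.4993 - 2 = -12.9986
Step 3: Compute Lagrangian.
L = 133.4685 + 10*-12.9986 = 3.4825


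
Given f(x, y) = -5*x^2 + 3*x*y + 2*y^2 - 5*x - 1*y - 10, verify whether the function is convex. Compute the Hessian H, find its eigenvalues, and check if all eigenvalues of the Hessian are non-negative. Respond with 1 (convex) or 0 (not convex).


The Hessian of f(x,y) = -5*x^2 + 3*x*y + 2*y^2 - 5*x - 1*y - 10 is:
H = [[-10, 3], [3, 4]]
Trace = -10 + 4 = -6
Determinant = -10*4 - (3)^2 = -49
Discriminant = (-6)^2 - 4*-49 = 232.0
Eigenvalues: lambda_1 = -10.6158, lambda_2 = 4.6158
The function is not convex.

0


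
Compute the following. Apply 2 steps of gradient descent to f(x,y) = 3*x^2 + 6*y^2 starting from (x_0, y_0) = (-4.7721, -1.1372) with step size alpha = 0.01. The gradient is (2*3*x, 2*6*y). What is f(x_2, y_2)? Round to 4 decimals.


Gradient descent on f(x,y) = 3*x^2 + 6*y^2.
Starting point: (-4.7721, -1.1372), alpha = 0.01
Step 1: grad_x = 2*3*-4.7721 = -28.6326, grad_y = 2*6*-1.1372 = -13.6464
  x_1 = -4.7721 - 0.01*-28.6326 = -4.4858
  y_1 = -1.1372 - 0.01*-13.6464 = -1.0007
Step 2: grad_x = 2*3*-4.4858 = -26.9146, grad_y = 2*6*-1.0007 = -12.0088
  x_2 = -4.4858 - 0.01*-26.9146 = -4.2166
  y_2 = -1.0007 - 0.01*-12.0088 = -0.8806
f(-4.2166, -0.8806) = 3*(-4.2166)^2 + 6*(-0.8806)^2 = 57.9931


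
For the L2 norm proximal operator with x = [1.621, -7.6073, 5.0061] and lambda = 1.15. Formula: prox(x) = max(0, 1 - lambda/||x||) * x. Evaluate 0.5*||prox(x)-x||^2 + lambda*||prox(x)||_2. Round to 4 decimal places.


Step 1: Compute ||x||.
||x|| = 9.2498
Step 2: Compute scaling factor.
scale = max(0, 1 - 1.15/9.2498) = 0.8757
Step 3: prox(x) = [1.4195, -6.6615, 4.3837]
||prox(x)|| = 8.0998
Step 4: Proximal objective.
0.5*||prox-x||^2 = 0.6613
lambda*||prox|| = 9.3148
Total = 9.9761


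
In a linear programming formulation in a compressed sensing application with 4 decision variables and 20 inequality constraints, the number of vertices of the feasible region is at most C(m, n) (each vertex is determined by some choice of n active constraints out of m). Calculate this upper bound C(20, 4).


Each vertex corresponds to some choice of n active constraints out of m, so the number of vertices is at most C(m, n) = m! / (n!(m-n)!).
m = 20, n = 4
Numerator: 20 * 19 * 18 * 17
Denominator: 4! = 24
C(20, 4) = 4845


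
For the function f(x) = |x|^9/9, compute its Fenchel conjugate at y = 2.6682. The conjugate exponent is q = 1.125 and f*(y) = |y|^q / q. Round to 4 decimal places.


The conjugate exponent q satisfies 1/p + 1/q = 1.
p = 9, so q = 9/(9 - 1) = 1.125
|y|^q = 2.6682^1.125 = 3.0164
f*(2.6682) = 3.0164 / 1.125 = 2.6813


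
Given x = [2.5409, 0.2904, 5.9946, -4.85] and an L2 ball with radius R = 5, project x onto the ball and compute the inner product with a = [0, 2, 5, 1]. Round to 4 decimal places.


Step 1: Compute ||x|| (intermediates to 6 decimals).
||x|| = sqrt(2.5409^2 + 0.2904^2 + 5.9946^2 + (-4.85)^2) = 8.12393
Step 2: Project.
Since ||x|| > R, scale = R/||x|| = 5/8.12393 = 0.615466, proj(x) = scale * x
proj(x) = [1.563838, 0.178731, 3.689472, -2.98501]
Step 3: Dot product.
a^T * proj(x) = 0*1.563838 + 2*0.178731 + 5*3.689472 + 1*(-2.98501) = 15.8198


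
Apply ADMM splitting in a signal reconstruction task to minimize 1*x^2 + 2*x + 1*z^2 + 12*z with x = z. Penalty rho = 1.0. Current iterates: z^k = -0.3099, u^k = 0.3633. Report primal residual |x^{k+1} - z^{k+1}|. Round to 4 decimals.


ADMM iteration with rho = 1.0, z^k = -0.3099, u^k = 0.3633
Step 1: x-update.
Minimize 1*x^2 + 2*x + (1.0/2)*(x + 0.3099 + 0.3633)^2
FOC: (2*1 + 1.0)*x = -2 + 1.0*(-0.3099 - 0.3633)
x^{k+1} = -0.8911
Step 2: z-update.
Minimize 1*z^2 + 12*z + (1.0/2)*(-0.8911 - z + 0.3633)^2
FOC: (2*1 + 1.0)*z = -12 + 1.0*(-0.8911 + 0.3633)
z^{k+1} = -4.1759
Step 3: u-update.
u^{k+1} = 0.3633 - 0.8911 + 4.1759 = 3.6482
Step 4: Primal residual = |-0.8911 + 4.1759| = 3.2849


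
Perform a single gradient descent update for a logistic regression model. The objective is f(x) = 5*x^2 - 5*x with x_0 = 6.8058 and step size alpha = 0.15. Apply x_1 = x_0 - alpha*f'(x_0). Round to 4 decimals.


We compute the gradient at x_0 and apply the update.
f'(x) = 10*x - 5
f'(6.8058) = 10*6.8058 - 5 = 63.058
x_1 = 6.8058 - 0.15*63.058 = -2.6529


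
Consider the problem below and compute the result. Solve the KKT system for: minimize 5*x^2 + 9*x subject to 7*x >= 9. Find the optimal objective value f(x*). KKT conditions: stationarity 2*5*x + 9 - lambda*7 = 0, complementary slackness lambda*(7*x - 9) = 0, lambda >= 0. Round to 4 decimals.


Step 1: Try lambda = 0 (constraint inactive).
x_unc = -9/(2*5) = -0.9
Check: 7*-0.9 = -6.3 < 9 -- violated!
Step 2: Constraint must be active: 7*x = 9
x* = 9/7 = 1.2857 (rounded; the exact value 9/7 is used below)
lambda = (2*5*(9/7) + 9)/7 = 3.1224
Step 3: Compute optimal value.
f(x*) = 5*(9/7)^2 + 9*(9/7) = 19.8367


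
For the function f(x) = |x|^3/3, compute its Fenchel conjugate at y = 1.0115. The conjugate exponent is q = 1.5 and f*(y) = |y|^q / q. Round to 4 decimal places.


The conjugate exponent q satisfies 1/p + 1/q = 1.
p = 3, so q = 3/(3 - 1) = 1.5
|y|^q = 1.0115^1.5 = 1.0173
f*(1.0115) = 1.0173 / 1.5 = 0.6782


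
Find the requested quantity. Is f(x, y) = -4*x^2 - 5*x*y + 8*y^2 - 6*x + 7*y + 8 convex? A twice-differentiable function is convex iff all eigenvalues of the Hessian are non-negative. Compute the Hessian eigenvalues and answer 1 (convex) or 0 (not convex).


The Hessian of f(x,y) = -4*x^2 - 5*x*y + 8*y^2 - 6*x + 7*y + 8 is:
H = [[-8, -5], [-5, 16]]
Trace = -8 + 16 = 8
Determinant = -8*16 - (-5)^2 = -153
Discriminant = (8)^2 - 4*-153 = 676.0
Eigenvalues: lambda_1 = -9.0, lambda_2 = 17.0
The function is not convex.

0


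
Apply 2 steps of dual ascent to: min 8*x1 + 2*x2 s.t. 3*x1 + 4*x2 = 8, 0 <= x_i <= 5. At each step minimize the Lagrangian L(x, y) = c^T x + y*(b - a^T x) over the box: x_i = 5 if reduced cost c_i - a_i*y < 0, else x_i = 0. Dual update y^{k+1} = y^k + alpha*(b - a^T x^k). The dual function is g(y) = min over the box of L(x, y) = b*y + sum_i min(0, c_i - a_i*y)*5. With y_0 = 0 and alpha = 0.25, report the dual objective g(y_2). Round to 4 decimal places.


Dual ascent for LP: min 8*x1 + 2*x2, 3*x1 + 4*x2 = 8, 0 <= x_i <= 5
Step 1: y^k = 0.0, reduced costs: (8.0, 2.0)
  x^k = (0.0, 0.0), subgradient = b - a^T x = 8.0
  y^{k+1} = 0.0 + 0.25*8.0 = 2.0
Step 2: y^k = 2.0, reduced costs: (2.0, -6.0)
  x^k = (0.0, 5.0), subgradient = b - a^T x = -12.0
  y^{k+1} = 2.0 + 0.25*-12.0 = -1.0
Dual objective at y_2 = -1.0: reduced costs (11.0, 6.0), box minimizer x = (0.0, 0.0)
g(y_2) = b*y + (c1 - a1*y)*x1 + (c2 - a2*y)*x2 = 8*(-1.0) + 11.0*0.0 + 6.0*0.0 = -8.0 + 0.0 + 0.0 = -8.0


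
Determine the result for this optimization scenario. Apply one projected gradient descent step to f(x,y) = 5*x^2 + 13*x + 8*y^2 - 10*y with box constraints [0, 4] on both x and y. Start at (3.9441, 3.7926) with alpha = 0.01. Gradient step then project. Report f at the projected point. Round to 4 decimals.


Step 1: Compute gradient at (3.9441, 3.7926).
grad_x = 2*5*3.9441 + 13 = 52.441
grad_y = 2*8*3.7926 - 10 = 50.6816
Step 2: Gradient step.
x_raw = 3.9441 - 0.01*52.441 = 3.4197
y_raw = 3.7926 - 0.01*50.6816 = 3.2858
Step 3: Project onto [0, 4].
x_proj = clip(3.4197) = 3.4197
y_proj = clip(3.2858) = 3.2858
Step 4: Evaluate f.
f(3.4197, 3.2858) = 156.4405


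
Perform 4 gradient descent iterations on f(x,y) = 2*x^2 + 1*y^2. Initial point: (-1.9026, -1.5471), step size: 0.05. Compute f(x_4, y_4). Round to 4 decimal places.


Gradient descent on f(x,y) = 2*x^2 + 1*y^2.
Starting point: (-1.9026, -1.5471), alpha = 0.05
Step 1: grad_x = 2*2*-1.9026 = -7.6104, grad_y = 2*1*-1.5471 = -3.0942
  x_1 = -1.9026 - 0.05*-7.6104 = -1.5221
  y_1 = -1.5471 - 0.05*-3.0942 = -1.3924
Step 2: grad_x = 2*2*-1.5221 = -6.0883, grad_y = 2*1*-1.3924 = -2.7848
  x_2 = -1.5221 - 0.05*-6.0883 = -1.2177
  y_2 = -1.3924 - 0.05*-2.7848 = -1.2532
Step 3: grad_x = 2*2*-1.2177 = -4.8707, grad_y = 2*1*-1.2532 = -2.5063
  x_3 = -1.2177 - 0.05*-4.8707 = -0.9741
  y_3 = -1.2532 - 0.05*-2.5063 = -1.1278
Step 4: grad_x = 2*2*-0.9741 = -3.8965, grad_y = 2*1*-1.1278 = -2.2557
  x_4 = -0.9741 - 0.05*-3.8965 = -0.7793
  y_4 = -1.1278 - 0.05*-2.2557 = -1.0151
f(-0.7793, -1.0151) = 2*(-0.7793)^2 + 1*(-1.0151)^2 = 2.245


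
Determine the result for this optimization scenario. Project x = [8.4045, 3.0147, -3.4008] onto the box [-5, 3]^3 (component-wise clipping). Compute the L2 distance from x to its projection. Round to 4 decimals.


Project each component onto [-5, 3].
clip(8.4045) = 3.0, clip(3.0147) = 3.0, clip(-3.4008) = -3.4008
Projection = [3.0, 3.0, -3.4008]
Squared diffs: [29.2086, 0.0002, 0.0]
Distance = sqrt(29.2088) = 5.4045


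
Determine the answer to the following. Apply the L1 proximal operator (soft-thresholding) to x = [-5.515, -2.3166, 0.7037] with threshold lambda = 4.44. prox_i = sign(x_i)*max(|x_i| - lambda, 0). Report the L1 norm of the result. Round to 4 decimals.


Soft-thresholding with lambda = 4.44:
prox(-5.515) = sign(-5.515)*max(|-5.515| - 4.44, 0) = -1.075
prox(-2.3166) = sign(-2.3166)*max(|-2.3166| - 4.44, 0) = 0.0
prox(0.7037) = sign(0.7037)*max(|0.7037| - 4.44, 0) = 0.0
prox(x) = [-1.075, 0.0, 0.0]
||prox(x)||_1 = 1.075 + 0.0 + 0.0 = 1.075


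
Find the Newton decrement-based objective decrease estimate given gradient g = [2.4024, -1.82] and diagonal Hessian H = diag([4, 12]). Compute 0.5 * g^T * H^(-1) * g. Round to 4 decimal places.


Step 1: H is diagonal, so H^(-1) * g = [0.6006, -0.1517].
Step 2: g^T H^(-1) g = sum_i g_i^2 / H_ii
  = (2.4024)^2/4 + (-1.82)^2/12
  = 1.4429 + 0.276 = 1.7189
Step 3: Objective decrease = 0.5 * g^T H^(-1) g = 0.8595


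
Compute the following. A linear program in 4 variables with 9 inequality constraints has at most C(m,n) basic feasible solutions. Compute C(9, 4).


Each vertex corresponds to some choice of n active constraints out of m, so the number of vertices is at most C(m, n) = m! / (n!(m-n)!).
m = 9, n = 4
Numerator: 9 * 8 * 7 * 6
Denominator: 4! = 24
C(9, 4) = 126


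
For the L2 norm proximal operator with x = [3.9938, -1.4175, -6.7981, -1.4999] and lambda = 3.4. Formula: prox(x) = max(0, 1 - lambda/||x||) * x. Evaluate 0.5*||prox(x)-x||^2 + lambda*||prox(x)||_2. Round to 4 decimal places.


Step 1: Compute ||x||.
||x|| = 8.1501
Step 2: Compute scaling factor.
scale = max(0, 1 - 3.4/8.1501) = 0.5828
Step 3: prox(x) = [2.3277, -0.8262, -3.9621, -0.8742]
||prox(x)|| = 4.7501
Step 4: Proximal objective.
0.5*||prox-x||^2 = 5.78
lambda*||prox|| = 16.1503
Total = 21.9302


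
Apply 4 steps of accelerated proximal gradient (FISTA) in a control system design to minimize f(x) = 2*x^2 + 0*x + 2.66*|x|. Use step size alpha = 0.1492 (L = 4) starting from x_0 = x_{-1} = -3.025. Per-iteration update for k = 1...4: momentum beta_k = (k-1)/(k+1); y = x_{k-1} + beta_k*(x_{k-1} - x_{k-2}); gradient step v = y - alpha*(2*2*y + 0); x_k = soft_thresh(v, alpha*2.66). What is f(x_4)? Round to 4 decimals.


FISTA on f(x) = 2*x^2 + 0*x + 2.66*|x|
L = 4, alpha = 0.1492
Iteration 1: beta = 0.0, y = -3.025 + 0.0*(-3.025 + 3.025) = -3.025
  grad(y) = -12.1, v = y - alpha*grad = -1.2197
  prox(v) = soft_thresh(-1.2197, 0.3969) = -0.8228
Iteration 2: beta = 0.3333, y = -0.8228 + 0.3333*(-0.8228 + 3.025) = -0.0887
  grad(y) = -0.355, v = y - alpha*grad = -0.0358
  prox(v) = soft_thresh(-0.0358, 0.3969) = 0.0
Iteration 3: beta = 0.5, y = 0.0 + 0.5*(0.0 + 0.8228) = 0.4114
  grad(y) = 1.6456, v = y - alpha*grad = 0.1659
  prox(v) = soft_thresh(0.1659, 0.3969) = 0.0
Iteration 4: beta = 0.6, y = 0.0 + 0.6*(0.0 - 0.0) = 0.0
  grad(y) = 0.0, v = y - alpha*grad = 0.0
  prox(v) = soft_thresh(0.0, 0.3969) = 0.0
f(x_4) = 2*0.0^2 + 0*0.0 + 2.66*|0.0| = 0.0


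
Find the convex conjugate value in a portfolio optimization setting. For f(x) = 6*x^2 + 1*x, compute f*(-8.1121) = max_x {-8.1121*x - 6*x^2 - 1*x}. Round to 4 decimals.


f*(y) = sup_x {y*x - a*x^2 - b*x} = sup_x {(y-b)*x - a*x^2}
FOC: (y - b) - 2a*x = 0 => x* = (y - b)/(2a)
x* = (-8.1121 - 1)/(2*6) = -0.7593
f*(-8.1121) = (y-b)^2/(4a) = (-8.1121 - 1)^2/(4*6)
= 83.0304/24 = 3.4596


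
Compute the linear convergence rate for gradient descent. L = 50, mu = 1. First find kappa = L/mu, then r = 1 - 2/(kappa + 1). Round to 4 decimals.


Step 1: Compute the condition number.
kappa = L/mu = 50/1 = 50.0
Step 2: Compute the convergence rate.
r = 1 - 2/(kappa + 1) = 1 - 2*mu/(L + mu) = (L - mu)/(L + mu) = 49/51 = 0.9608


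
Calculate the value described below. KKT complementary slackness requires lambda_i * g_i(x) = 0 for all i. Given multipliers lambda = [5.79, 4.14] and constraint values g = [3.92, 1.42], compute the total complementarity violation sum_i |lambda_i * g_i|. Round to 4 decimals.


KKT complementary slackness check:
lambda_1 * g_1 = 5.79 * 3.92 = 22.6968
lambda_2 * g_2 = 4.14 * 1.42 = 5.8788
Total violation = 22.6968 + 5.8788 = 28.5756


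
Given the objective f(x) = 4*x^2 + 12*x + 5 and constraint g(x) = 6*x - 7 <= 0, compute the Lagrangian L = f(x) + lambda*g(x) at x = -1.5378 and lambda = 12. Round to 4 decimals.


Step 1: Evaluate f(x).
f(-1.5378) = 4*(-1.5378)^2 + 12*(-1.5378) + 5 = -3.9943
Step 2: Evaluate g(x).
g(-1.5378) = 6*-1.5378 - 7 = -16.2268
Step 3: Compute Lagrangian.
L = -3.9943 + 12*-16.2268 = -198.7159


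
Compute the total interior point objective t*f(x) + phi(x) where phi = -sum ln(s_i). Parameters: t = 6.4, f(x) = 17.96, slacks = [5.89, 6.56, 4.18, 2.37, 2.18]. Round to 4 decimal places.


Step 1: Compute log-barrier.
ln values: [1.7733, 1.881, 1.4303, 0.8629, 0.7793]
phi = -(1.7733 + 1.881 + 1.4303 + 0.8629 + 0.7793) = -6.7268
Step 2: Compute augmented objective.
t*f(x) = 6.4*17.96 = 114.944
Total = 114.944 - 6.7268 = 108.2172


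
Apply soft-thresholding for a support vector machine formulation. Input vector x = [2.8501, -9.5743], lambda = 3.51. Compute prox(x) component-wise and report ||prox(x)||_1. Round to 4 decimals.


Soft-thresholding with lambda = 3.51:
prox(2.8501) = sign(2.8501)*max(|2.8501| - 3.51, 0) = 0.0
prox(-9.5743) = sign(-9.5743)*max(|-9.5743| - 3.51, 0) = -6.0643
prox(x) = [0.0, -6.0643]
||prox(x)||_1 = 0.0 + 6.0643 = 6.0643


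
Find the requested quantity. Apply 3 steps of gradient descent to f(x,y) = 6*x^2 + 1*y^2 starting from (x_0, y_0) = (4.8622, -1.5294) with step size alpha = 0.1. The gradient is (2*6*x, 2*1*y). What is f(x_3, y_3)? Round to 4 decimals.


Gradient descent on f(x,y) = 6*x^2 + 1*y^2.
Starting point: (4.8622, -1.5294), alpha = 0.1
Step 1: grad_x = 2*6*4.8622 = 58.3464, grad_y = 2*1*-1.5294 = -3.0588
  x_1 = 4.8622 - 0.1*58.3464 = -0.9724
  y_1 = -1.5294 - 0.1*-3.0588 = -1.2235
Step 2: grad_x = 2*6*-0.9724 = -11.6693, grad_y = 2*1*-1.2235 = -2.447
  x_2 = -0.9724 - 0.1*-11.6693 = 0.1945
  y_2 = -1.2235 - 0.1*-2.447 = -0.9788
Step 3: grad_x = 2*6*0.1945 = 2.3339, grad_y = 2*1*-0.9788 = -1.9576
  x_3 = 0.1945 - 0.1*2.3339 = -0.0389
  y_3 = -0.9788 - 0.1*-1.9576 = -0.7831
f(-0.0389, -0.7831) = 6*(-0.0389)^2 + 1*(-0.7831)^2 = 0.6222


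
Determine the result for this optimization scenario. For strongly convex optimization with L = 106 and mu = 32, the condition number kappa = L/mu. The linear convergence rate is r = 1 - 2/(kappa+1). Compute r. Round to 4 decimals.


Step 1: Compute the condition number.
kappa = L/mu = 106/32 = 3.3125
Step 2: Compute the convergence rate.
r = 1 - 2/(kappa + 1) = 1 - 2*mu/(L + mu) = (L - mu)/(L + mu) = 74/138 = 0.5362


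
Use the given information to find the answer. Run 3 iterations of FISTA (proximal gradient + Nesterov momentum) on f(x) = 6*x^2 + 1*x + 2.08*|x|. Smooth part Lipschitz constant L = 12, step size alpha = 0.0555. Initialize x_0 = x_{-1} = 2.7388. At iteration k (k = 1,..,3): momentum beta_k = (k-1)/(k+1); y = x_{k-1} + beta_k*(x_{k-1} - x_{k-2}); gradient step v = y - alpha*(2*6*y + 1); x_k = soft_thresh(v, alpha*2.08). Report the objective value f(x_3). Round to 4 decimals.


FISTA on f(x) = 6*x^2 + 1*x + 2.08*|x|
L = 12, alpha = 0.0555
Iteration 1: beta = 0.0, y = 2.7388 + 0.0*(2.7388 - 2.7388) = 2.7388
  grad(y) = 33.8656, v = y - alpha*grad = 0.8593
  prox(v) = soft_thresh(0.8593, 0.1154) = 0.7438
Iteration 2: beta = 0.3333, y = 0.7438 + 0.3333*(0.7438 - 2.7388) = 0.0788
  grad(y) = 1.9459, v = y - alpha*grad = -0.0292
  prox(v) = soft_thresh(-0.0292, 0.1154) = 0.0
Iteration 3: beta = 0.5, y = 0.0 + 0.5*(0.0 - 0.7438) = -0.3719
  grad(y) = -3.4629, v = y - alpha*grad = -0.1797
  prox(v) = soft_thresh(-0.1797, 0.1154) = -0.0643
f(x_3) = 6*(-0.0643)^2 + 1*(-0.0643) + 2.08*|-0.0643| = 0.0942


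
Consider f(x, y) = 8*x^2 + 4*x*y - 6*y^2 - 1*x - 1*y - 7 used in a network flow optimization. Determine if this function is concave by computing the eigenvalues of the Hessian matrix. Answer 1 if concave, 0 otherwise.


The Hessian of f(x,y) = 8*x^2 + 4*x*y - 6*y^2 - 1*x - 1*y - 7 is:
H = [[16, 4], [4, -12]]
Trace = 16 - 12 = 4
Determinant = 16*-12 - (4)^2 = -208
Discriminant = (4)^2 - 4*-208 = 848.0
Eigenvalues: lambda_1 = -12.5602, lambda_2 = 16.5602
The function is not concave.

0


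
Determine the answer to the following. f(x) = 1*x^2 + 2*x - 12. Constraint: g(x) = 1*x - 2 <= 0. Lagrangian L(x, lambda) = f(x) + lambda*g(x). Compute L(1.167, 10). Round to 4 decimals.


Step 1: Evaluate f(x).
f(1.167) = 1*1.167^2 + 2*1.167 - 12 = -8.3041
Step 2: Evaluate g(x).
g(1.167) = 1*1.167 - 2 = -0.833
Step 3: Compute Lagrangian.
L = -8.3041 + 10*-0.833 = -16.6341


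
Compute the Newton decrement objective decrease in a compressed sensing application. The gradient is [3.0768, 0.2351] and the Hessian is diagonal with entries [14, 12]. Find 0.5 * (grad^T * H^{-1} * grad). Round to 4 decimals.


Step 1: H is diagonal, so H^(-1) * g = [0.2198, 0.0196].
Step 2: g^T H^(-1) g = sum_i g_i^2 / H_ii
  = (3.0768)^2/14 + (0.2351)^2/12
  = 0.6762 + 0.0046 = 0.6808
Step 3: Objective decrease = 0.5 * g^T H^(-1) g = 0.3404


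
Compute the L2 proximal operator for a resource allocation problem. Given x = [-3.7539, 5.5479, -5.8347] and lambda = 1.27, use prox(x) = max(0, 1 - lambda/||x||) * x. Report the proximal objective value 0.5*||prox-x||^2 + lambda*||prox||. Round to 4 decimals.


Step 1: Compute ||x||.
||x|| = 8.8834
Step 2: Compute scaling factor.
scale = max(0, 1 - 1.27/8.8834) = 0.857
Step 3: prox(x) = [-3.2172, 4.7548, -5.0006]
||prox(x)|| = 7.6134
Step 4: Proximal objective.
0.5*||prox-x||^2 = 0.8065
lambda*||prox|| = 9.669
Total = 10.4755


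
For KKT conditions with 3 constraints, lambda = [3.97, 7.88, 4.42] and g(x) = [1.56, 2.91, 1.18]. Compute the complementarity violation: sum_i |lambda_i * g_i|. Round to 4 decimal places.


KKT complementary slackness check:
lambda_1 * g_1 = 3.97 * 1.56 = 6.1932
lambda_2 * g_2 = 7.88 * 2.91 = 22.9308
lambda_3 * g_3 = 4.42 * 1.18 = 5.2156
Total violation = 6.1932 + 22.9308 + 5.2156 = 34.3396


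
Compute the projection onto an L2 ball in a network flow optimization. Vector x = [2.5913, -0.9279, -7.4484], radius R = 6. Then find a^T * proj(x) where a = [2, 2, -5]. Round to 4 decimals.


Step 1: Compute ||x|| (intermediates to 6 decimals).
||x|| = sqrt(2.5913^2 + (-0.9279)^2 + (-7.4484)^2) = 7.940686
Step 2: Project.
Since ||x|| > R, scale = R/||x|| = 6/7.940686 = 0.755602, proj(x) = scale * x
proj(x) = [1.957991, -0.701123, -5.628026]
Step 3: Dot product.
a^T * proj(x) = 2*1.957991 + 2*(-0.701123) - 5*(-5.628026) = 30.6539


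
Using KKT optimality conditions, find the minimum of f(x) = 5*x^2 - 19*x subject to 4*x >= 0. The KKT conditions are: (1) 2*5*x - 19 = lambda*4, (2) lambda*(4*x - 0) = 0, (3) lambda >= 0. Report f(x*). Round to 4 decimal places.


Step 1: Try lambda = 0 (constraint inactive).
Stationarity: 2*5*x - 19 = 0
x* = 19/(2*5) = 1.9
Check constraint: 4*1.9 = 7.6 >= 0 -- satisfied.
Step 2: Compute optimal value.
f(x*) = 5*1.9^2 - 19*1.9 = -18.05


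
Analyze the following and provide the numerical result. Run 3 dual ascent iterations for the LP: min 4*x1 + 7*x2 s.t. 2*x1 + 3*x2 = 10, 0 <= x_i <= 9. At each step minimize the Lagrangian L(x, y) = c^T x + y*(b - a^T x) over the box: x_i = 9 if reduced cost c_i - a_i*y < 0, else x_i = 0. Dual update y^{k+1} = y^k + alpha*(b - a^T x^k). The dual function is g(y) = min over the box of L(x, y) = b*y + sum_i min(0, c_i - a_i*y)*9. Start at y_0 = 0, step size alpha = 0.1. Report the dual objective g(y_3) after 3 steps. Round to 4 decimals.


Dual ascent for LP: min 4*x1 + 7*x2, 2*x1 + 3*x2 = 10, 0 <= x_i <= 9
Step 1: y^k = 0.0, reduced costs: (4.0, 7.0)
  x^k = (0.0, 0.0), subgradient = b - a^T x = 10.0
  y^{k+1} = 0.0 + 0.1*10.0 = 1.0
Step 2: y^k = 1.0, reduced costs: (2.0, 4.0)
  x^k = (0.0, 0.0), subgradient = b - a^T x = 10.0
  y^{k+1} = 1.0 + 0.1*10.0 = 2.0
Step 3: y^k = 2.0, reduced costs: (0.0, 1.0)
  x^k = (0.0, 0.0), subgradient = b - a^T x = 10.0
  y^{k+1} = 2.0 + 0.1*10.0 = 3.0
Dual objective at y_3 = 3.0: reduced costs (-2.0, -2.0), box minimizer x = (9.0, 9.0)
g(y_3) = b*y + (c1 - a1*y)*x1 + (c2 - a2*y)*x2 = 10*3.0 + (-2.0)*9.0 + (-2.0)*9.0 = 30.0 - 18.0 - 18.0 = -6.0


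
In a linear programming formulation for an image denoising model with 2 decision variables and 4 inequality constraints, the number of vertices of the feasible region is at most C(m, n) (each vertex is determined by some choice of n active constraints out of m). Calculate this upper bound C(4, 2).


Each vertex corresponds to some choice of n active constraints out of m, so the number of vertices is at most C(m, n) = m! / (n!(m-n)!).
m = 4, n = 2
Numerator: 4 * 3
Denominator: 2! = 2
C(4, 2) = 6


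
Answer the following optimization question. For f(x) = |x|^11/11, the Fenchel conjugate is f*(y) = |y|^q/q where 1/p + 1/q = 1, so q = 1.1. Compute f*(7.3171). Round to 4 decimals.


The conjugate exponent q satisfies 1/p + 1/q = 1.
p = 11, so q = 11/(11 - 1) = 1.1
|y|^q = 7.3171^1.1 = 8.9284
f*(7.3171) = 8.9284 / 1.1 = 8.1167


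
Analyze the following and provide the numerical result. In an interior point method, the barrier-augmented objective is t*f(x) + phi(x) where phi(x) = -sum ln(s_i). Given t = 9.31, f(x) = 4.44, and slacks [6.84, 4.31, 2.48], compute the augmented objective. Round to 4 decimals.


Step 1: Compute log-barrier.
ln values: [1.9228, 1.4609, 0.9083]
phi = -(1.9228 + 1.4609 + 0.9083) = -4.292
Step 2: Compute augmented objective.
t*f(x) = 9.31*4.44 = 41.3364
Total = 41.3364 - 4.292 = 37.0444


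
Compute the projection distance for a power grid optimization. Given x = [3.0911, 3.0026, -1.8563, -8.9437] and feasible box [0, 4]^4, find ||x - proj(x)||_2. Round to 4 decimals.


Project each component onto [0, 4].
clip(3.0911) = 3.0911, clip(3.0026) = 3.0026, clip(-1.8563) = 0.0, clip(-8.9437) = 0.0
Projection = [3.0911, 3.0026, 0.0, 0.0]
Squared diffs: [0.0, 0.0, 3.4458, 79.9898]
Distance = sqrt(83.4356) = 9.1343


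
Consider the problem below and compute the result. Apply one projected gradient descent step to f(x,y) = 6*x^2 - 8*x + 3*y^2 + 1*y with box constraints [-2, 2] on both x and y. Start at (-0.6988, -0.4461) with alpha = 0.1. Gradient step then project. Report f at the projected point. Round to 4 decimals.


Step 1: Compute gradient at (-0.6988, -0.4461).
grad_x = 2*6*-0.6988 - 8 = -16.3856
grad_y = 2*3*-0.4461 + 1 = -1.6766
Step 2: Gradient step.
x_raw = -0.6988 - 0.1*-16.3856 = 0.9398
y_raw = -0.4461 - 0.1*-1.6766 = -0.2784
Step 3: Project onto [-2, 2].
x_proj = clip(0.9398) = 0.9398
y_proj = clip(-0.2784) = -0.2784
Step 4: Evaluate f.
f(0.9398, -0.2784) = -2.265


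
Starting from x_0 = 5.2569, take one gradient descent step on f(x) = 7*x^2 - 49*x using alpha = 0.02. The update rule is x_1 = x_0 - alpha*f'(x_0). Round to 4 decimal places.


We compute the gradient at x_0 and apply the update.
f'(x) = 14*x - 49
f'(5.2569) = 14*5.2569 - 49 = 24.5966
x_1 = 5.2569 - 0.02*24.5966 = 4.765


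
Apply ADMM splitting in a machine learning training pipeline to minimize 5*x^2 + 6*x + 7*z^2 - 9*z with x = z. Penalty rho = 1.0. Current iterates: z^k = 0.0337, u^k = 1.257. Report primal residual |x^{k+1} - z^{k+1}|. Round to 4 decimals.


ADMM iteration with rho = 1.0, z^k = 0.0337, u^k = 1.257
Step 1: x-update.
Minimize 5*x^2 + 6*x + (1.0/2)*(x - 0.0337 + 1.257)^2
FOC: (2*5 + 1.0)*x = -6 + 1.0*(0.0337 - 1.257)
x^{k+1} = -0.6567
Step 2: z-update.
Minimize 7*z^2 - 9*z + (1.0/2)*(-0.6567 - z + 1.257)^2
FOC: (2*7 + 1.0)*z = 9 + 1.0*(-0.6567 + 1.257)
z^{k+1} = 0.64
Step 3: u-update.
u^{k+1} = 1.257 - 0.6567 - 0.64 = -0.0397
Step 4: Primal residual = |-0.6567 - 0.64| = 1.2967


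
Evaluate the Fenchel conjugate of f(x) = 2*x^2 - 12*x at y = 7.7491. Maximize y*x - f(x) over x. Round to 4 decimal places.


f*(y) = sup_x {y*x - a*x^2 - b*x} = sup_x {(y-b)*x - a*x^2}
FOC: (y - b) - 2a*x = 0 => x* = (y - b)/(2a)
x* = (7.7491 + 12)/(2*2) = 4.9373
f*(7.7491) = (y-b)^2/(4a) = (7.7491 + 12)^2/(4*2)
= 390.027/8 = 48.7534


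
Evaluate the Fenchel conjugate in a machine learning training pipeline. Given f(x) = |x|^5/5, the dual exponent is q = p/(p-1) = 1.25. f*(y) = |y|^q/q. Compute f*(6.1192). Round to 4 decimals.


The conjugate exponent q satisfies 1/p + 1/q = 1.
p = 5, so q = 5/(5 - 1) = 1.25
|y|^q = 6.1192^1.25 = 9.6243
f*(6.1192) = 9.6243 / 1.25 = 7.6994


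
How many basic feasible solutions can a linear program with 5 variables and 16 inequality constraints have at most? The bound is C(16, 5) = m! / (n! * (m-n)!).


Each vertex corresponds to some choice of n active constraints out of m, so the number of vertices is at most C(m, n) = m! / (n!(m-n)!).
m = 16, n = 5
Numerator: 16 * 15 * 14 * 13 * 12
Denominator: 5! = 120
C(16, 5) = 4368


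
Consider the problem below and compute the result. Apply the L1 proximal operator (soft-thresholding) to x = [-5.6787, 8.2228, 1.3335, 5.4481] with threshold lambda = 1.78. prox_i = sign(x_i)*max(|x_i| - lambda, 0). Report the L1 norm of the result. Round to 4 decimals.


Soft-thresholding with lambda = 1.78:
prox(-5.6787) = sign(-5.6787)*max(|-5.6787| - 1.78, 0) = -3.8987
prox(8.2228) = sign(8.2228)*max(|8.2228| - 1.78, 0) = 6.4428
prox(1.3335) = sign(1.3335)*max(|1.3335| - 1.78, 0) = 0.0
prox(5.4481) = sign(5.4481)*max(|5.4481| - 1.78, 0) = 3.6681
prox(x) = [-3.8987, 6.4428, 0.0, 3.6681]
||prox(x)||_1 = 3.8987 + 6.4428 + 0.0 + 3.6681 = 14.0096


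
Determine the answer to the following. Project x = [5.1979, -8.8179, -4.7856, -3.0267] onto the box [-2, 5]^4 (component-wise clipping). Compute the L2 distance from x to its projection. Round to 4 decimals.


Project each component onto [-2, 5].
clip(5.1979) = 5.0, clip(-8.8179) = -2.0, clip(-4.7856) = -2.0, clip(-3.0267) = -2.0
Projection = [5.0, -2.0, -2.0, -2.0]
Squared diffs: [0.0392, 46.4838, 7.7596, 1.0541]
Distance = sqrt(55.3367) = 7.4389


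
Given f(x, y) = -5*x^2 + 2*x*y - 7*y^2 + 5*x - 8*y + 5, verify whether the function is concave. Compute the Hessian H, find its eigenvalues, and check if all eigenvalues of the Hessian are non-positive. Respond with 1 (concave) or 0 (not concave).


The Hessian of f(x,y) = -5*x^2 + 2*x*y - 7*y^2 + 5*x - 8*y + 5 is:
H = [[-10, 2], [2, -14]]
Trace = -10 - 14 = -24
Determinant = -10*-14 - (2)^2 = 136
Discriminant = (-24)^2 - 4*136 = 32.0
Eigenvalues: lambda_1 = -14.8284, lambda_2 = -9.1716
The function is concave.

1


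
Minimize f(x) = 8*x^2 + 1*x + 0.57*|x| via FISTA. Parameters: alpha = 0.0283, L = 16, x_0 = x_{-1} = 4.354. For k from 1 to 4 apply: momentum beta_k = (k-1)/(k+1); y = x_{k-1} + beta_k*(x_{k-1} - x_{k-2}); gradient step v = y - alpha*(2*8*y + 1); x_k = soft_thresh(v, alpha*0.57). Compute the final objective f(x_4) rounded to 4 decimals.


FISTA on f(x) = 8*x^2 + 1*x + 0.57*|x|
L = 16, alpha = 0.0283
Iteration 1: beta = 0.0, y = 4.354 + 0.0*(4.354 - 4.354) = 4.354
  grad(y) = 70.664, v = y - alpha*grad = 2.3542
  prox(v) = soft_thresh(2.3542, 0.0161) = 2.3381
Iteration 2: beta = 0.3333, y = 2.3381 + 0.3333*(2.3381 - 4.354) = 1.6661
  grad(y) = 27.6577, v = y - alpha*grad = 0.8834
  prox(v) = soft_thresh(0.8834, 0.0161) = 0.8673
Iteration 3: beta = 0.5, y = 0.8673 + 0.5*(0.8673 - 2.3381) = 0.1319
  grad(y) = 3.1096, v = y - alpha*grad = 0.0438
  prox(v) = soft_thresh(0.0438, 0.0161) = 0.0277
Iteration 4: beta = 0.6, y = 0.0277 + 0.6*(0.0277 - 0.8673) = -0.476
  grad(y) = -6.6161, v = y - alpha*grad = -0.2888
  prox(v) = soft_thresh(-0.2888, 0.0161) = -0.2726
f(x_4) = 8*(-0.2726)^2 + 1*(-0.2726) + 0.57*|-0.2726| = 0.4774


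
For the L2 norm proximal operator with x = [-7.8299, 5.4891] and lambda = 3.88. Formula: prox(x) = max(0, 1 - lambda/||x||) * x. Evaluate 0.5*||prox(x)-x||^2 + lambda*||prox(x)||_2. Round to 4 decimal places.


Step 1: Compute ||x||.
||x|| = 9.5623
Step 2: Compute scaling factor.
scale = max(0, 1 - 3.88/9.5623) = 0.5942
Step 3: prox(x) = [-4.6528, 3.2618]
||prox(x)|| = 5.6823
Step 4: Proximal objective.
0.5*||prox-x||^2 = 7.5272
lambda*||prox|| = 22.0473
Total = 29.5745


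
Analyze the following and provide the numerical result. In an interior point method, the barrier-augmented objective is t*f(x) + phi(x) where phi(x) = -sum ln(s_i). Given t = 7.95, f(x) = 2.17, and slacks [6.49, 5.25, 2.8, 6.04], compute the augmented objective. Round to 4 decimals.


Step 1: Compute log-barrier.
ln values: [1.8703, 1.6582, 1.0296, 1.7984]
phi = -(1.8703 + 1.6582 + 1.0296 + 1.7984) = -6.3565
Step 2: Compute augmented objective.
t*f(x) = 7.95*2.17 = 17.2515
Total = 17.2515 - 6.3565 = 10.895


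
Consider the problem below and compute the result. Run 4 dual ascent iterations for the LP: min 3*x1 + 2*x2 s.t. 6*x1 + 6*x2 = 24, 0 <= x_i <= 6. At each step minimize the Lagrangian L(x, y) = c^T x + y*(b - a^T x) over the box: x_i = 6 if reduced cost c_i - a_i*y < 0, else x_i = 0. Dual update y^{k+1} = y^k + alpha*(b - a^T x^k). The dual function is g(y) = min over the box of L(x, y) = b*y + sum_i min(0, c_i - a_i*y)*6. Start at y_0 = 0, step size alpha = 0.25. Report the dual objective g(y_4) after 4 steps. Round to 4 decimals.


Dual ascent for LP: min 3*x1 + 2*x2, 6*x1 + 6*x2 = 24, 0 <= x_i <= 6
Step 1: y^k = 0.0, reduced costs: (3.0, 2.0)
  x^k = (0.0, 0.0), subgradient = b - a^T x = 24.0
  y^{k+1} = 0.0 + 0.25*24.0 = 6.0
Step 2: y^k = 6.0, reduced costs: (-33.0, -34.0)
  x^k = (6.0, 6.0), subgradient = b - a^T x = -48.0
  y^{k+1} = 6.0 + 0.25*-48.0 = -6.0
Step 3: y^k = -6.0, reduced costs: (39.0, 38.0)
  x^k = (0.0, 0.0), subgradient = b - a^T x = 24.0
  y^{k+1} = -6.0 + 0.25*24.0 = 0.0
Step 4: y^k = 0.0, reduced costs: (3.0, 2.0)
  x^k = (0.0, 0.0), subgradient = b - a^T x = 24.0
  y^{k+1} = 0.0 + 0.25*24.0 = 6.0
Dual objective at y_4 = 6.0: reduced costs (-33.0, -34.0), box minimizer x = (6.0, 6.0)
g(y_4) = b*y + (c1 - a1*y)*x1 + (c2 - a2*y)*x2 = 24*6.0 + (-33.0)*6.0 + (-34.0)*6.0 = 144.0 - 198.0 - 204.0 = -258.0


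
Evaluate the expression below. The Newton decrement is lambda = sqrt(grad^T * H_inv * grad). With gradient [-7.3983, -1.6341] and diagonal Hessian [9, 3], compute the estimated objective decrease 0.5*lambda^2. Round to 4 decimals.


Step 1: H is diagonal, so H^(-1) * g = [-0.822, -0.5447].
Step 2: g^T H^(-1) g = sum_i g_i^2 / H_ii
  = (-7.3983)^2/9 + (-1.6341)^2/3
  = 6.0816 + 0.8901 = 6.9717
Step 3: Objective decrease = 0.5 * g^T H^(-1) g = 3.4859


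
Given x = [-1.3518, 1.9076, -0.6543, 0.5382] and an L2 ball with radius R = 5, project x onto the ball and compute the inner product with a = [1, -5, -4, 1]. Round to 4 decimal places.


Step 1: Compute ||x|| (intermediates to 6 decimals).
||x|| = sqrt((-1.3518)^2 + 1.9076^2 + (-0.6543)^2 + 0.5382^2) = 2.486779
Step 2: Project.
Since ||x|| <= R, proj = x (no scaling needed).
proj(x) = [-1.3518, 1.9076, -0.6543, 0.5382]
Step 3: Dot product.
a^T * proj(x) = 1*(-1.3518) - 5*1.9076 - 4*(-0.6543) + 1*0.5382 = -7.7344


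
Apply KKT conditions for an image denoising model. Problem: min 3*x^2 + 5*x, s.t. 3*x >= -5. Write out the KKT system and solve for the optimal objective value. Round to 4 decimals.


Step 1: Try lambda = 0 (constraint inactive).
Stationarity: 2*3*x + 5 = 0
x* = -5/(2*3) = -5/6 = -0.8333 (rounded; the exact value -5/6 is used below)
Check constraint: 3*-0.8333 = -2.4999 >= -5 -- satisfied.
Step 2: Compute optimal value.
f(x*) = 3*(-5/6)^2 + 5*(-5/6) = -2.0833


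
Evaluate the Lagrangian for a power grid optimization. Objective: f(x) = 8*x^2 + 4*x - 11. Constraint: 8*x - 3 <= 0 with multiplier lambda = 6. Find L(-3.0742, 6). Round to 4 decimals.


Step 1: Evaluate f(x).
f(-3.0742) = 8*(-3.0742)^2 + 4*(-3.0742) - 11 = 52.3088
Step 2: Evaluate g(x).
g(-3.0742) = 8*-3.0742 - 3 = -27.5936
Step 3: Compute Lagrangian.
L = 52.3088 + 6*-27.5936 = -113.2528


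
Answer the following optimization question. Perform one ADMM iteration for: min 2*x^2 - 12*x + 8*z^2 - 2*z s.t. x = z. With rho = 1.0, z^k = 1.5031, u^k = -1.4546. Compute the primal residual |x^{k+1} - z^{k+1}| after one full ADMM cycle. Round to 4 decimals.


ADMM iteration with rho = 1.0, z^k = 1.5031, u^k = -1.4546
Step 1: x-update.
Minimize 2*x^2 - 12*x + (1.0/2)*(x - 1.5031 - 1.4546)^2
FOC: (2*2 + 1.0)*x = 12 + 1.0*(1.5031 + 1.4546)
x^{k+1} = 2.9915
Step 2: z-update.
Minimize 8*z^2 - 2*z + (1.0/2)*(2.9915 - z - 1.4546)^2
FOC: (2*8 + 1.0)*z = 2 + 1.0*(2.9915 - 1.4546)
z^{k+1} = 0.2081
Step 3: u-update.
u^{k+1} = -1.4546 + 2.9915 - 0.2081 = 1.3289
Step 4: Primal residual = |2.9915 - 0.2081| = 2.7835


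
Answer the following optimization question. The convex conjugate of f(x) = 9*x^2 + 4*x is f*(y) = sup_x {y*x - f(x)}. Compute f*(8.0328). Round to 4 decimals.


f*(y) = sup_x {y*x - a*x^2 - b*x} = sup_x {(y-b)*x - a*x^2}
FOC: (y - b) - 2a*x = 0 => x* = (y - b)/(2a)
x* = (8.0328 - 4)/(2*9) = 0.224
f*(8.0328) = (y-b)^2/(4a) = (8.0328 - 4)^2/(4*9)
= 16.2635/36 = 0.4518


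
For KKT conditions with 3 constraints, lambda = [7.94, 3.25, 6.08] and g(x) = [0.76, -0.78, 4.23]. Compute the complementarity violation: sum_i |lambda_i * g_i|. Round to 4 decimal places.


KKT complementary slackness check:
lambda_1 * g_1 = 7.94 * 0.76 = 6.0344
lambda_2 * g_2 = 3.25 * -0.78 = -2.535
lambda_3 * g_3 = 6.08 * 4.23 = 25.7184
Total violation = 6.0344 + 2.535 + 25.7184 = 34.2878


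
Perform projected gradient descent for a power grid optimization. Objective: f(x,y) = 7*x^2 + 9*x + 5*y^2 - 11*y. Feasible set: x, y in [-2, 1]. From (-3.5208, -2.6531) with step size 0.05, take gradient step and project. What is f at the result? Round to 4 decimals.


Step 1: Compute gradient at (-3.5208, -2.6531).
grad_x = 2*7*-3.5208 + 9 = -40.2912
grad_y = 2*5*-2.6531 - 11 = -37.531
Step 2: Gradient step.
x_raw = -3.5208 - 0.05*-40.2912 = -1.5062
y_raw = -2.6531 - 0.05*-37.531 = -0.7766
Step 3: Project onto [-2, 1].
x_proj = clip(-1.5062) = -1.5062
y_proj = clip(-0.7766) = -0.7766
Step 4: Evaluate f.
f(-1.5062, -0.7766) = 13.8824


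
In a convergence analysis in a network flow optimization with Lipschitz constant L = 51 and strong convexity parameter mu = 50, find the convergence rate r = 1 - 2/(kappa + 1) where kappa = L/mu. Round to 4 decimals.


Step 1: Compute the condition number.
kappa = L/mu = 51/50 = 1.02
Step 2: Compute the convergence rate.
r = 1 - 2/(kappa + 1) = 1 - 2*mu/(L + mu) = (L - mu)/(L + mu) = 1/101 = 0.0099


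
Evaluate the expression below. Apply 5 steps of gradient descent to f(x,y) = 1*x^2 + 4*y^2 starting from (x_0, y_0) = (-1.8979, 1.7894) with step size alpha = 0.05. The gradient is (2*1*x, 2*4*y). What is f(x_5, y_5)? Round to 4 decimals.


Gradient descent on f(x,y) = 1*x^2 + 4*y^2.
Starting point: (-1.8979, 1.7894), alpha = 0.05
Step 1: grad_x = 2*1*-1.8979 = -3.7958, grad_y = 2*4*1.7894 = 14.3152
  x_1 = -1.8979 - 0.05*-3.7958 = -1.7081
  y_1 = 1.7894 - 0.05*14.3152 = 1.0736
Step 2: grad_x = 2*1*-1.7081 = -3.4162, grad_y = 2*4*1.0736 = 8.5891
  x_2 = -1.7081 - 0.05*-3.4162 = -1.5373
  y_2 = 1.0736 - 0.05*8.5891 = 0.6442
Step 3: grad_x = 2*1*-1.5373 = -3.0746, grad_y = 2*4*0.6442 = 5.1535
  x_3 = -1.5373 - 0.05*-3.0746 = -1.3836
  y_3 = 0.6442 - 0.05*5.1535 = 0.3865
Step 4: grad_x = 2*1*-1.3836 = -2.7671, grad_y = 2*4*0.3865 = 3.0921
  x_4 = -1.3836 - 0.05*-2.7671 = -1.2452
  y_4 = 0.3865 - 0.05*3.0921 = 0.2319
Step 5: grad_x = 2*1*-1.2452 = -2.4904, grad_y = 2*4*0.2319 = 1.8552
  x_5 = -1.2452 - 0.05*-2.4904 = -1.1207
  y_5 = 0.2319 - 0.05*1.8552 = 0.1391
f(-1.1207, 0.1391) = 1*(-1.1207)^2 + 4*0.1391^2 = 1.3334


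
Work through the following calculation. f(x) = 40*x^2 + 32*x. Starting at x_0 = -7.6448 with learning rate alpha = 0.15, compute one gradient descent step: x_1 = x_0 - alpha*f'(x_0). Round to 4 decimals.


We compute the gradient at x_0 and apply the update.
f'(x) = 80*x + 32
f'(-7.6448) = 80*-7.6448 + 32 = -579.584
x_1 = -7.6448 - 0.15*-579.584 = 79.2928


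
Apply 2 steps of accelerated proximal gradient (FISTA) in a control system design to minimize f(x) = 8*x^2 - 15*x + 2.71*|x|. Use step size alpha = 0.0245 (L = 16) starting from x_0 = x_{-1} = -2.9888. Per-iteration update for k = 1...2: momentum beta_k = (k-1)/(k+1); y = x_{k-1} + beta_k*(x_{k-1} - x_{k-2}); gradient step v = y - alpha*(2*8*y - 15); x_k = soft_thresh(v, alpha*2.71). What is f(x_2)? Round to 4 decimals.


FISTA on f(x) = 8*x^2 - 15*x + 2.71*|x|
L = 16, alpha = 0.0245
Iteration 1: beta = 0.0, y = -2.9888 + 0.0*(-2.9888 + 2.9888) = -2.9888
  grad(y) = -62.8208, v = y - alpha*grad = -1.4497
  prox(v) = soft_thresh(-1.4497, 0.0664) = -1.3833
Iteration 2: beta = 0.3333, y = -1.3833 + 0.3333*(-1.3833 + 2.9888) = -0.8481
  grad(y) = -28.57, v = y - alpha*grad = -0.1482
  prox(v) = soft_thresh(-0.1482, 0.0664) = -0.0818
f(x_2) = 8*(-0.0818)^2 - 15*(-0.0818) + 2.71*|-0.0818| = 1.5016


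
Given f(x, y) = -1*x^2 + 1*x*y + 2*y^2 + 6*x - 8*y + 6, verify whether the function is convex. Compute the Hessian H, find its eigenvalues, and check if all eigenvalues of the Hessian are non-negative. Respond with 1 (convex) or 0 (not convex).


The Hessian of f(x,y) = -1*x^2 + 1*x*y + 2*y^2 + 6*x - 8*y + 6 is:
H = [[-2, 1], [1, 4]]
Trace = -2 + 4 = 2
Determinant = -2*4 - (1)^2 = -9
Discriminant = (2)^2 - 4*-9 = 40.0
Eigenvalues: lambda_1 = -2.1623, lambda_2 = 4.1623
The function is not convex.

0


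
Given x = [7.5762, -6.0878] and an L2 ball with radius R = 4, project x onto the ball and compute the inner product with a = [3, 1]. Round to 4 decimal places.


Step 1: Compute ||x|| (intermediates to 6 decimals).
||x|| = sqrt(7.5762^2 + (-6.0878)^2) = 9.719059
Step 2: Project.
Since ||x|| > R, scale = R/||x|| = 4/9.719059 = 0.411562, proj(x) = scale * x
proj(x) = [3.118076, -2.505507]
Step 3: Dot product.
a^T * proj(x) = 3*3.118076 + 1*(-2.505507) = 6.8487


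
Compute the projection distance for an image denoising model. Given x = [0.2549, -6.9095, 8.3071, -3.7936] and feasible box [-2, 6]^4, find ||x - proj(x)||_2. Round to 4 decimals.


Project each component onto [-2, 6].
clip(0.2549) = 0.2549, clip(-6.9095) = -2.0, clip(8.3071) = 6.0, clip(-3.7936) = -2.0
Projection = [0.2549, -2.0, 6.0, -2.0]
Squared diffs: [0.0, 24.1032, 5.3227, 3.217]
Distance = sqrt(32.6429) = 5.7134


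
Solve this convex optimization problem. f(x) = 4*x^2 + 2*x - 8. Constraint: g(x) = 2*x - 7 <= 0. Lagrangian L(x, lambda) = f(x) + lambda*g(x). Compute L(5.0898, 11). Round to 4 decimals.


Step 1: Evaluate f(x).
f(5.0898) = 4*5.0898^2 + 2*5.0898 - 8 = 105.8039
Step 2: Evaluate g(x).
g(5.0898) = 2*5.0898 - 7 = 3.1796
Step 3: Compute Lagrangian.
L = 105.8039 + 11*3.1796 = 140.7795
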